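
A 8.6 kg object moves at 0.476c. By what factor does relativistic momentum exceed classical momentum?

p_rel = γmv, p_class = mv
Ratio = γ = 1/√(1 - 0.476²) = 1.137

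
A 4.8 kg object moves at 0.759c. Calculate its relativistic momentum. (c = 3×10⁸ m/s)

γ = 1/√(1 - 0.759²) = 1.536
v = 0.759 × 3×10⁸ = 2.277×10⁸ m/s
p = γmv = 1.536 × 4.8 × 2.277×10⁸ = 1.679×10⁹ kg·m/s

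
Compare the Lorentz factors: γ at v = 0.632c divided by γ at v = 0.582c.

γ₁ = 1/√(1 - 0.632²) = 1.290
γ₂ = 1/√(1 - 0.582²) = 1.230
γ₁/γ₂ = 1.290/1.230 = 1.049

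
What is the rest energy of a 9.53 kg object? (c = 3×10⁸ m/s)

c² = (3×10⁸)² = 9.000×10¹⁶ m²/s²
E₀ = mc² = 9.53 × 9.000×10¹⁶ = 8.577×10¹⁷ J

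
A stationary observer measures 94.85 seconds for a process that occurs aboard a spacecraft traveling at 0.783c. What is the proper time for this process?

Dilated time Δt = 94.85 seconds
γ = 1/√(1 - 0.783²) = 1.6077
Δt₀ = Δt/γ = 94.85/1.6077 = 59.00 seconds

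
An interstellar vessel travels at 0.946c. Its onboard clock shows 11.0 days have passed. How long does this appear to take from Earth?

Proper time Δt₀ = 11.0 days
γ = 1/√(1 - 0.946²) = 3.0848
Δt = γΔt₀ = 3.0848 × 11.0 = 33.93 days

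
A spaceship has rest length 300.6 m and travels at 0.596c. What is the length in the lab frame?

Proper length L₀ = 300.6 m
γ = 1/√(1 - 0.596²) = 1.245
L = L₀/γ = 300.6/1.245 = 241.4 m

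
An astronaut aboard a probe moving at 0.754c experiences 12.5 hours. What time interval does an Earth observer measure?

Proper time Δt₀ = 12.5 hours
γ = 1/√(1 - 0.754²) = 1.522
Δt = γΔt₀ = 1.522 × 12.5 = 19.03 hours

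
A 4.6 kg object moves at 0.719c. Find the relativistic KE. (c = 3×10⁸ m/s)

γ = 1/√(1 - 0.719²) = 1.4388
γ - 1 = 0.4388
KE = (γ-1)mc² = 0.4388 × 4.6 × (3×10⁸)² = 1.817×10¹⁷ J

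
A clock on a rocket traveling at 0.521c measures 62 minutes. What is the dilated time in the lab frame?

Proper time Δt₀ = 62 minutes
γ = 1/√(1 - 0.521²) = 1.1716
Δt = γΔt₀ = 1.1716 × 62 = 72.64 minutes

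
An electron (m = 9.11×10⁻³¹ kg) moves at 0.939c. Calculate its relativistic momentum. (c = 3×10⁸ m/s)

γ = 1/√(1 - 0.939²) = 2.9077
v = 0.939 × 3×10⁸ = 2.817×10⁸ m/s
p = γmv = 2.9077 × 9.11×10⁻³¹ × 2.817×10⁸ = 7.462×10⁻²² kg·m/s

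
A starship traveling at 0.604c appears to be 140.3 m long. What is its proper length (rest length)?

Contracted length L = 140.3 m
γ = 1/√(1 - 0.604²) = 1.2547
L₀ = γL = 1.2547 × 140.3 = 176.0 m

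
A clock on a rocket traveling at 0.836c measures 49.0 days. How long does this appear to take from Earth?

Proper time Δt₀ = 49.0 days
γ = 1/√(1 - 0.836²) = 1.8224
Δt = γΔt₀ = 1.8224 × 49.0 = 89.30 days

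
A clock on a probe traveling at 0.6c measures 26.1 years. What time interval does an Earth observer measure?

Proper time Δt₀ = 26.1 years
γ = 1/√(1 - 0.6²) = 1.250
Δt = γΔt₀ = 1.250 × 26.1 = 32.63 years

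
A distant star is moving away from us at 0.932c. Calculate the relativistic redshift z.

β = 0.932
(1+β)/(1-β) = 1.932/0.068 = 28.41
√(28.41) = 5.330
z = 5.330 - 1 = 4.330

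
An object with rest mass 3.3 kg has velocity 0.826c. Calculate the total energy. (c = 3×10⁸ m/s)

γ = 1/√(1 - 0.826²) = 1.774
mc² = 3.3 × (3×10⁸)² = 2.970×10¹⁷ J
E = γmc² = 1.774 × 2.970×10¹⁷ = 5.269×10¹⁷ J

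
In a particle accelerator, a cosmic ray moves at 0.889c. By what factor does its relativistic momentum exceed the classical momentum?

p_rel = γmv, p_class = mv
Ratio = γ = 1/√(1 - 0.889²)
= 1/√(0.209679) = 2.184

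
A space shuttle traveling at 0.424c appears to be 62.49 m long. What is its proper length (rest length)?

Contracted length L = 62.49 m
γ = 1/√(1 - 0.424²) = 1.1042
L₀ = γL = 1.1042 × 62.49 = 69.00 m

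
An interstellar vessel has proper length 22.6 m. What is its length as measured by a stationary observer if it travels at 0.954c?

Proper length L₀ = 22.6 m
γ = 1/√(1 - 0.954²) = 3.3355
L = L₀/γ = 22.6/3.3355 = 6.776 m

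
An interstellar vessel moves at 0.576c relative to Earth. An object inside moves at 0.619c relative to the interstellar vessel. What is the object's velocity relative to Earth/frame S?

u = (u' + v)/(1 + u'v/c²)
Numerator: 0.619 + 0.576 = 1.195
Denominator: 1 + 0.356544 = 1.356544
u = 1.195/1.356544 = 0.8809c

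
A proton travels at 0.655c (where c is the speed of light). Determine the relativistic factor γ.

v/c = 0.655, so (v/c)² = 0.429025
1 - (v/c)² = 0.570975
γ = 1/√(0.570975) = 1.323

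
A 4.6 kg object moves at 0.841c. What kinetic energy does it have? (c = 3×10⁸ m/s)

γ = 1/√(1 - 0.841²) = 1.8483
γ - 1 = 0.8483
KE = (γ-1)mc² = 0.8483 × 4.6 × (3×10⁸)² = 3.512×10¹⁷ J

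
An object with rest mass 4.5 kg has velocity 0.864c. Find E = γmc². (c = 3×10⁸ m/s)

γ = 1/√(1 - 0.864²) = 1.9861
mc² = 4.5 × (3×10⁸)² = 4.050×10¹⁷ J
E = γmc² = 1.9861 × 4.050×10¹⁷ = 8.044×10¹⁷ J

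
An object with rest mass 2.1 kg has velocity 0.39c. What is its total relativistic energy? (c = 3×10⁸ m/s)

γ = 1/√(1 - 0.39²) = 1.086
mc² = 2.1 × (3×10⁸)² = 1.890×10¹⁷ J
E = γmc² = 1.086 × 1.890×10¹⁷ = 2.053×10¹⁷ J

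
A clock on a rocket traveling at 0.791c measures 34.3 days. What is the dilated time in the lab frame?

Proper time Δt₀ = 34.3 days
γ = 1/√(1 - 0.791²) = 1.6345
Δt = γΔt₀ = 1.6345 × 34.3 = 56.06 days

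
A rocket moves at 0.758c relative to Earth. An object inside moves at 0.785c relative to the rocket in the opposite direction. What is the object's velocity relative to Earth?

Object's velocity in rocket frame is u' = -0.785c
u = (u' + v)/(1 + u'v/c²) = (v - 0.785)/(1 - 0.785·v/c²)
Numerator: 0.758 - 0.785 = -0.027
Denominator: 1 - 0.59503 = 0.40497
u = -0.027/0.40497 = -0.06667c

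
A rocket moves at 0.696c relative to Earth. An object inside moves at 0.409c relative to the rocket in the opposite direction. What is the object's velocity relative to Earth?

Object's velocity in rocket frame is u' = -0.409c
u = (u' + v)/(1 + u'v/c²) = (v - 0.409)/(1 - 0.409·v/c²)
Numerator: 0.696 - 0.409 = 0.287
Denominator: 1 - 0.284664 = 0.715336
u = 0.287/0.715336 = 0.4012c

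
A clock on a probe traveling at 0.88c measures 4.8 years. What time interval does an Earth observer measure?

Proper time Δt₀ = 4.8 years
γ = 1/√(1 - 0.88²) = 2.1054
Δt = γΔt₀ = 2.1054 × 4.8 = 10.11 years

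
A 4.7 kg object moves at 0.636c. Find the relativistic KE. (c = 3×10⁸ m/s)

γ = 1/√(1 - 0.636²) = 1.29586
γ - 1 = 0.29586
KE = (γ-1)mc² = 0.29586 × 4.7 × (3×10⁸)² = 1.251×10¹⁷ J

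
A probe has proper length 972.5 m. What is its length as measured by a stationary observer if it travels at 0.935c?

Proper length L₀ = 972.5 m
γ = 1/√(1 - 0.935²) = 2.820
L = L₀/γ = 972.5/2.820 = 344.9 m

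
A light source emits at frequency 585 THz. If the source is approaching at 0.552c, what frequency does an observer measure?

β = v/c = 0.552
(1+β)/(1-β) = 1.552/0.448 = 3.464
Doppler factor = √(3.464) = 1.861
f_obs = 585 × 1.861 = 1089 THz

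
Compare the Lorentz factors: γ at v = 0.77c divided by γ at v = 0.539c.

γ₁ = 1/√(1 - 0.77²) = 1.567
γ₂ = 1/√(1 - 0.539²) = 1.187
γ₁/γ₂ = 1.567/1.187 = 1.320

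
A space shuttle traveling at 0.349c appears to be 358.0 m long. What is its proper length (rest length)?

Contracted length L = 358.0 m
γ = 1/√(1 - 0.349²) = 1.067
L₀ = γL = 1.067 × 358.0 = 382.0 m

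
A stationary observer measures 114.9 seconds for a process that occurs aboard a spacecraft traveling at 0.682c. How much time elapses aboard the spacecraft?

Dilated time Δt = 114.9 seconds
γ = 1/√(1 - 0.682²) = 1.3673
Δt₀ = Δt/γ = 114.9/1.3673 = 84.03 seconds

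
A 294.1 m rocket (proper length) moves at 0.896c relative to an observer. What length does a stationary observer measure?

Proper length L₀ = 294.1 m
γ = 1/√(1 - 0.896²) = 2.252
L = L₀/γ = 294.1/2.252 = 130.6 m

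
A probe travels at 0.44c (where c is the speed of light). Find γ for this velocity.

v/c = 0.44, so (v/c)² = 0.1936
1 - (v/c)² = 0.8064
γ = 1/√(0.8064) = 1.114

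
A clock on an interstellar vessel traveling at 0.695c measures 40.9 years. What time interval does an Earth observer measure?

Proper time Δt₀ = 40.9 years
γ = 1/√(1 - 0.695²) = 1.3908
Δt = γΔt₀ = 1.3908 × 40.9 = 56.88 years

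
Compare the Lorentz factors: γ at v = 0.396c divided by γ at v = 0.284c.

γ₁ = 1/√(1 - 0.396²) = 1.089
γ₂ = 1/√(1 - 0.284²) = 1.043
γ₁/γ₂ = 1.089/1.043 = 1.044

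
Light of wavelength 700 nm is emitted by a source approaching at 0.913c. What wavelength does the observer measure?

β = 0.913
Wavelength Doppler factor = √(0.087/1.913) = √(0.04548) = 0.2133
λ_obs = 700 × 0.2133 = 149.3 nm (blueshift)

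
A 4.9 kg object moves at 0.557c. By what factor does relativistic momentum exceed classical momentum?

p_rel = γmv, p_class = mv
Ratio = γ = 1/√(1 - 0.557²) = 1.204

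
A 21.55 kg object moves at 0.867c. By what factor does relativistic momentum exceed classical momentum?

p_rel = γmv, p_class = mv
Ratio = γ = 1/√(1 - 0.867²) = 2.007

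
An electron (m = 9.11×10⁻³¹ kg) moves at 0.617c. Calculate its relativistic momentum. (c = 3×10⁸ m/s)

γ = 1/√(1 - 0.617²) = 1.271
v = 0.617 × 3×10⁸ = 1.851×10⁸ m/s
p = γmv = 1.271 × 9.11×10⁻³¹ × 1.851×10⁸ = 2.143×10⁻²² kg·m/s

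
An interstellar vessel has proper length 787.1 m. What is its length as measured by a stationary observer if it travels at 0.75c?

Proper length L₀ = 787.1 m
γ = 1/√(1 - 0.75²) = 1.512
L = L₀/γ = 787.1/1.512 = 520.6 m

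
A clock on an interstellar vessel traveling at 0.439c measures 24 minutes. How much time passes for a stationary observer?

Proper time Δt₀ = 24 minutes
γ = 1/√(1 - 0.439²) = 1.113
Δt = γΔt₀ = 1.113 × 24 = 26.71 minutes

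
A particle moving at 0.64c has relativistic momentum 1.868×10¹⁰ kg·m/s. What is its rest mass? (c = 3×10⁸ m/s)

γ = 1/√(1 - 0.64²) = 1.3014
v = 0.64 × 3×10⁸ = 1.920×10⁸ m/s
m = p/(γv) = 1.868×10¹⁰/(1.3014 × 1.920×10⁸) = 74.76 kg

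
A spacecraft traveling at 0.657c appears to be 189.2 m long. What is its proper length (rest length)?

Contracted length L = 189.2 m
γ = 1/√(1 - 0.657²) = 1.3265
L₀ = γL = 1.3265 × 189.2 = 251.0 m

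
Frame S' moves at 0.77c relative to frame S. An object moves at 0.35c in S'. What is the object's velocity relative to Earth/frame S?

u = (u' + v)/(1 + u'v/c²)
Numerator: 0.35 + 0.77 = 1.12
Denominator: 1 + 0.2695 = 1.2695
u = 1.12/1.2695 = 0.8822c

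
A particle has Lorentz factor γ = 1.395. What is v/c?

From γ = 1/√(1 - v²/c²):
1/γ² = 1/1.395² = 0.5139
v²/c² = 1 - 0.5139 = 0.4861
v/c = √(0.4861) = 0.6972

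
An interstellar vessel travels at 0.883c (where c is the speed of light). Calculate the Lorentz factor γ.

v/c = 0.883, so (v/c)² = 0.779689
1 - (v/c)² = 0.220311
γ = 1/√(0.220311) = 2.131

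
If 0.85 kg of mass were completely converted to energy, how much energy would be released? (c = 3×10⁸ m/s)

Using E = mc²:
c² = (3×10⁸)² = 9×10¹⁶ m²/s²
E = 0.85 × 9×10¹⁶ = 7.650×10¹⁶ J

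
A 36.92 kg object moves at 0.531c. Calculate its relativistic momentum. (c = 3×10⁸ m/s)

γ = 1/√(1 - 0.531²) = 1.1801
v = 0.531 × 3×10⁸ = 1.593×10⁸ m/s
p = γmv = 1.1801 × 36.92 × 1.593×10⁸ = 6.941×10⁹ kg·m/s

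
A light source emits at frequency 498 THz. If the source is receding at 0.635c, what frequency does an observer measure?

β = v/c = 0.635
(1-β)/(1+β) = 0.365/1.635 = 0.22324
Doppler factor = √(0.22324) = 0.4725
f_obs = 498 × 0.4725 = 235.3 THz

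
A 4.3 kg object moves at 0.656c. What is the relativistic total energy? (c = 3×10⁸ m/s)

γ = 1/√(1 - 0.656²) = 1.3249
mc² = 4.3 × (3×10⁸)² = 3.870×10¹⁷ J
E = γmc² = 1.3249 × 3.870×10¹⁷ = 5.127×10¹⁷ J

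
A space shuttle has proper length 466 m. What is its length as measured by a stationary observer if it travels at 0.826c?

Proper length L₀ = 466 m
γ = 1/√(1 - 0.826²) = 1.774
L = L₀/γ = 466/1.774 = 262.7 m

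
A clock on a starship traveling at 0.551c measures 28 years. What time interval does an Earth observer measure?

Proper time Δt₀ = 28 years
γ = 1/√(1 - 0.551²) = 1.1983
Δt = γΔt₀ = 1.1983 × 28 = 33.55 years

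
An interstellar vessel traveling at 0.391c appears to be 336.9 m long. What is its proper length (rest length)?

Contracted length L = 336.9 m
γ = 1/√(1 - 0.391²) = 1.0865
L₀ = γL = 1.0865 × 336.9 = 366.0 m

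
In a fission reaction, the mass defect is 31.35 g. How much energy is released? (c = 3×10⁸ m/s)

Convert mass defect: Δm = 31.35 g = 0.03135 kg
E = Δm·c² = 0.03135 × (3×10⁸)²
= 0.03135 × 9×10¹⁶ = 2.822×10¹⁵ J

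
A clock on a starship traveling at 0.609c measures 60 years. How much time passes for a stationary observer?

Proper time Δt₀ = 60 years
γ = 1/√(1 - 0.609²) = 1.2608
Δt = γΔt₀ = 1.2608 × 60 = 75.65 years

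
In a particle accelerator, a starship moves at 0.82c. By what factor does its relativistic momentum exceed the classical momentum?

p_rel = γmv, p_class = mv
Ratio = γ = 1/√(1 - 0.82²)
= 1/√(0.3276) = 1.747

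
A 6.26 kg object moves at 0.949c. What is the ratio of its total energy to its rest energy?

E = γmc², E₀ = mc²
E/E₀ = γ = 1/√(1 - 0.949²) = 3.172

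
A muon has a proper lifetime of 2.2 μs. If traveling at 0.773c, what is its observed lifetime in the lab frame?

Proper lifetime τ₀ = 2.2 μs
γ = 1/√(1 - 0.773²) = 1.5763
τ = γτ₀ = 1.5763 × 2.2 μs = 3.468 μs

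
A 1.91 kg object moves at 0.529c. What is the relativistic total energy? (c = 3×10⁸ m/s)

γ = 1/√(1 - 0.529²) = 1.1784
mc² = 1.91 × (3×10⁸)² = 1.719×10¹⁷ J
E = γmc² = 1.1784 × 1.719×10¹⁷ = 2.026×10¹⁷ J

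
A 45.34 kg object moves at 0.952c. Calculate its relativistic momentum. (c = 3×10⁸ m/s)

γ = 1/√(1 - 0.952²) = 3.267
v = 0.952 × 3×10⁸ = 2.856×10⁸ m/s
p = γmv = 3.267 × 45.34 × 2.856×10⁸ = 4.230×10¹⁰ kg·m/s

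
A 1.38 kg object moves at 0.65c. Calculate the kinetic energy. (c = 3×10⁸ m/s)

γ = 1/√(1 - 0.65²) = 1.315903
γ - 1 = 0.315903
KE = (γ-1)mc² = 0.315903 × 1.38 × (3×10⁸)² = 3.924×10¹⁶ J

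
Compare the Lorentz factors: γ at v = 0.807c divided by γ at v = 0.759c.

γ₁ = 1/√(1 - 0.807²) = 1.69333
γ₂ = 1/√(1 - 0.759²) = 1.53588
γ₁/γ₂ = 1.69333/1.53588 = 1.103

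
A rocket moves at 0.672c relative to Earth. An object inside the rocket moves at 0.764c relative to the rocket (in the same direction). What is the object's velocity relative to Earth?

u = (u' + v)/(1 + u'v/c²)
Numerator: 0.764 + 0.672 = 1.436
Denominator: 1 + 0.513408 = 1.513408
u = 1.436/1.513408 = 0.9489c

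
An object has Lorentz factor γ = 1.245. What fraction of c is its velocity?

From γ = 1/√(1 - v²/c²):
1/γ² = 1/1.245² = 0.6452
v²/c² = 1 - 0.6452 = 0.3548
v/c = √(0.3548) = 0.5957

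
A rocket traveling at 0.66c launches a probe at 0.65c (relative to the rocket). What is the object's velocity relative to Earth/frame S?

u = (u' + v)/(1 + u'v/c²)
Numerator: 0.65 + 0.66 = 1.31
Denominator: 1 + 0.429 = 1.429
u = 1.31/1.429 = 0.9167c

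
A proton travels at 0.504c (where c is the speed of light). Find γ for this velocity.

v/c = 0.504, so (v/c)² = 0.254016
1 - (v/c)² = 0.745984
γ = 1/√(0.745984) = 1.158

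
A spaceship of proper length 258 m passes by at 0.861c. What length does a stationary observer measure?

Proper length L₀ = 258 m
γ = 1/√(1 - 0.861²) = 1.966
L = L₀/γ = 258/1.966 = 131.2 m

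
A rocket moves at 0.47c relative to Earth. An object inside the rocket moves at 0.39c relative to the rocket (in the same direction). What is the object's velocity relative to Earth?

u = (u' + v)/(1 + u'v/c²)
Numerator: 0.39 + 0.47 = 0.86
Denominator: 1 + 0.1833 = 1.1833
u = 0.86/1.1833 = 0.7268c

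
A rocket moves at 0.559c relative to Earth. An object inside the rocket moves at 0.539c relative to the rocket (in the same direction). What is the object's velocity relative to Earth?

u = (u' + v)/(1 + u'v/c²)
Numerator: 0.539 + 0.559 = 1.098
Denominator: 1 + 0.301301 = 1.301301
u = 1.098/1.301301 = 0.8438c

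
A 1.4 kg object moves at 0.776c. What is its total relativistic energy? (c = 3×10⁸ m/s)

γ = 1/√(1 - 0.776²) = 1.5855
mc² = 1.4 × (3×10⁸)² = 1.260×10¹⁷ J
E = γmc² = 1.5855 × 1.260×10¹⁷ = 1.998×10¹⁷ J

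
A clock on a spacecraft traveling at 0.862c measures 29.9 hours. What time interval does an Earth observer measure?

Proper time Δt₀ = 29.9 hours
γ = 1/√(1 - 0.862²) = 1.973
Δt = γΔt₀ = 1.973 × 29.9 = 58.99 hours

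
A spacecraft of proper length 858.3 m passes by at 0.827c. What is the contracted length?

Proper length L₀ = 858.3 m
γ = 1/√(1 - 0.827²) = 1.779
L = L₀/γ = 858.3/1.779 = 482.5 m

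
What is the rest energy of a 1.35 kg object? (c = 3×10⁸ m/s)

c² = (3×10⁸)² = 9.000×10¹⁶ m²/s²
E₀ = mc² = 1.35 × 9.000×10¹⁶ = 1.215×10¹⁷ J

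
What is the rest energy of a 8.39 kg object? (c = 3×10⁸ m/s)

c² = (3×10⁸)² = 9.000×10¹⁶ m²/s²
E₀ = mc² = 8.39 × 9.000×10¹⁶ = 7.551×10¹⁷ J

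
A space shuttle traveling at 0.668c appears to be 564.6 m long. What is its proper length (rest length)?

Contracted length L = 564.6 m
γ = 1/√(1 - 0.668²) = 1.3438
L₀ = γL = 1.3438 × 564.6 = 758.7 m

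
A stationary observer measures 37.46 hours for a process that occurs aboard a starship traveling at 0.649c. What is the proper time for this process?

Dilated time Δt = 37.46 hours
γ = 1/√(1 - 0.649²) = 1.3144
Δt₀ = Δt/γ = 37.46/1.3144 = 28.50 hours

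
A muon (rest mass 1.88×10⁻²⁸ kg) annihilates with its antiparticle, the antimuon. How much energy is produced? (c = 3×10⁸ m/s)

Both particles have the same rest mass, so total mass = 2m
E = 2m·c² = 2 × 1.88×10⁻²⁸ × (3×10⁸)²
= 2 × 1.88×10⁻²⁸ × 9×10¹⁶
= 3.384×10⁻¹¹ J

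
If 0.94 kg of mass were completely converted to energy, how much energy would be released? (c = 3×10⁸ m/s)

Using E = mc²:
c² = (3×10⁸)² = 9×10¹⁶ m²/s²
E = 0.94 × 9×10¹⁶ = 8.460×10¹⁶ J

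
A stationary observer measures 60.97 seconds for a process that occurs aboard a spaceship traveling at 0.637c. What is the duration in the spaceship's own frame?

Dilated time Δt = 60.97 seconds
γ = 1/√(1 - 0.637²) = 1.2972
Δt₀ = Δt/γ = 60.97/1.2972 = 47.00 seconds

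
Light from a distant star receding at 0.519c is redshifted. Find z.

β = 0.519
(1+β)/(1-β) = 1.519/0.481 = 3.158
√(3.158) = 1.7771
z = 1.7771 - 1 = 0.7771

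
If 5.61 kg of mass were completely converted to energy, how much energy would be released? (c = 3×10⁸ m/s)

Using E = mc²:
c² = (3×10⁸)² = 9×10¹⁶ m²/s²
E = 5.61 × 9×10¹⁶ = 5.049×10¹⁷ J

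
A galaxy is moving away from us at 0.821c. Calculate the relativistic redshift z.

β = 0.821
(1+β)/(1-β) = 1.821/0.179 = 10.173
√(10.173) = 3.190
z = 3.190 - 1 = 2.190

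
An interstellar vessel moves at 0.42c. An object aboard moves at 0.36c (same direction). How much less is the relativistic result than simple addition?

Classical: u' + v = 0.36 + 0.42 = 0.78c
Relativistic: u = (0.36 + 0.42)/(1 + 0.1512) = 0.78/1.1512 = 0.6776c
Difference: 0.78 - 0.6776 = 0.1024c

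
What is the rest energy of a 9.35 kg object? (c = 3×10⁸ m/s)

c² = (3×10⁸)² = 9.000×10¹⁶ m²/s²
E₀ = mc² = 9.35 × 9.000×10¹⁶ = 8.415×10¹⁷ J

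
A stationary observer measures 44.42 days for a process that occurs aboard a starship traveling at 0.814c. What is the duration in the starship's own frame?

Dilated time Δt = 44.42 days
γ = 1/√(1 - 0.814²) = 1.722
Δt₀ = Δt/γ = 44.42/1.722 = 25.80 days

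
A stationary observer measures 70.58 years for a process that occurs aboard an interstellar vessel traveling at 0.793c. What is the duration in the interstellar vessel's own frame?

Dilated time Δt = 70.58 years
γ = 1/√(1 - 0.793²) = 1.6414
Δt₀ = Δt/γ = 70.58/1.6414 = 43.00 years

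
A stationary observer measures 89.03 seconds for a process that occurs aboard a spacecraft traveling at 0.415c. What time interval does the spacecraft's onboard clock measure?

Dilated time Δt = 89.03 seconds
γ = 1/√(1 - 0.415²) = 1.0991
Δt₀ = Δt/γ = 89.03/1.0991 = 81.00 seconds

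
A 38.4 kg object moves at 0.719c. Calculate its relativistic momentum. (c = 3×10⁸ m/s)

γ = 1/√(1 - 0.719²) = 1.439
v = 0.719 × 3×10⁸ = 2.157×10⁸ m/s
p = γmv = 1.439 × 38.4 × 2.157×10⁸ = 1.192×10¹⁰ kg·m/s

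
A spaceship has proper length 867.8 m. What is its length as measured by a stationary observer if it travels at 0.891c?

Proper length L₀ = 867.8 m
γ = 1/√(1 - 0.891²) = 2.2026
L = L₀/γ = 867.8/2.2026 = 394.0 m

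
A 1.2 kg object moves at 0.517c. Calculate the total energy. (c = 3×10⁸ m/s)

γ = 1/√(1 - 0.517²) = 1.1682
mc² = 1.2 × (3×10⁸)² = 1.080×10¹⁷ J
E = γmc² = 1.1682 × 1.080×10¹⁷ = 1.262×10¹⁷ J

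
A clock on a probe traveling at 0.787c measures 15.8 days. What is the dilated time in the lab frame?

Proper time Δt₀ = 15.8 days
γ = 1/√(1 - 0.787²) = 1.621
Δt = γΔt₀ = 1.621 × 15.8 = 25.61 days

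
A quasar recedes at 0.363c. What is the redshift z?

β = 0.363
(1+β)/(1-β) = 1.363/0.637 = 2.1397
√(2.1397) = 1.4628
z = 1.4628 - 1 = 0.4628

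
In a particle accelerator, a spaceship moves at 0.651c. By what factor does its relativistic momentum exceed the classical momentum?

p_rel = γmv, p_class = mv
Ratio = γ = 1/√(1 - 0.651²)
= 1/√(0.576199) = 1.317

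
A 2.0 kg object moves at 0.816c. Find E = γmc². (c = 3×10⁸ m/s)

γ = 1/√(1 - 0.816²) = 1.730
mc² = 2.0 × (3×10⁸)² = 1.800×10¹⁷ J
E = γmc² = 1.730 × 1.800×10¹⁷ = 3.114×10¹⁷ J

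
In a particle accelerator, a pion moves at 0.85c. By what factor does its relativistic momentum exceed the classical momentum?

p_rel = γmv, p_class = mv
Ratio = γ = 1/√(1 - 0.85²)
= 1/√(0.2775) = 1.898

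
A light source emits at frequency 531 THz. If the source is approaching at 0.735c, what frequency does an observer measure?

β = v/c = 0.735
(1+β)/(1-β) = 1.735/0.265 = 6.547
Doppler factor = √(6.547) = 2.559
f_obs = 531 × 2.559 = 1359 THz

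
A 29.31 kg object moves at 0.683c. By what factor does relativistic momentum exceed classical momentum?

p_rel = γmv, p_class = mv
Ratio = γ = 1/√(1 - 0.683²) = 1.369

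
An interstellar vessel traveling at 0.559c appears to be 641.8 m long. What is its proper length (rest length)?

Contracted length L = 641.8 m
γ = 1/√(1 - 0.559²) = 1.206
L₀ = γL = 1.206 × 641.8 = 774.0 m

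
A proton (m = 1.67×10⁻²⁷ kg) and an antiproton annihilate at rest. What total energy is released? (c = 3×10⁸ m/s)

Both particles have the same rest mass, so total mass = 2m
E = 2m·c² = 2 × 1.67×10⁻²⁷ × (3×10⁸)²
= 2 × 1.67×10⁻²⁷ × 9×10¹⁶
= 3.006×10⁻¹⁰ J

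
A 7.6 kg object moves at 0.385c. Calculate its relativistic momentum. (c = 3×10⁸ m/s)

γ = 1/√(1 - 0.385²) = 1.0835
v = 0.385 × 3×10⁸ = 1.155×10⁸ m/s
p = γmv = 1.0835 × 7.6 × 1.155×10⁸ = 9.511×10⁸ kg·m/s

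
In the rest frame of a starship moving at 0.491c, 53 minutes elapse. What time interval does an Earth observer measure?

Proper time Δt₀ = 53 minutes
γ = 1/√(1 - 0.491²) = 1.148
Δt = γΔt₀ = 1.148 × 53 = 60.84 minutes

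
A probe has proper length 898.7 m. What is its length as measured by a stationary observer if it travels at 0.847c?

Proper length L₀ = 898.7 m
γ = 1/√(1 - 0.847²) = 1.88114
L = L₀/γ = 898.7/1.88114 = 477.7 m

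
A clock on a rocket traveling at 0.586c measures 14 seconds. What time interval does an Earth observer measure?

Proper time Δt₀ = 14 seconds
γ = 1/√(1 - 0.586²) = 1.234
Δt = γΔt₀ = 1.234 × 14 = 17.28 seconds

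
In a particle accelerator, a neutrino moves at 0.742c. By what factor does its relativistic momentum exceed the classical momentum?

p_rel = γmv, p_class = mv
Ratio = γ = 1/√(1 - 0.742²)
= 1/√(0.449436) = 1.492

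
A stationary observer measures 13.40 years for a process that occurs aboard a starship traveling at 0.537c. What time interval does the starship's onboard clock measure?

Dilated time Δt = 13.40 years
γ = 1/√(1 - 0.537²) = 1.1854
Δt₀ = Δt/γ = 13.40/1.1854 = 11.30 years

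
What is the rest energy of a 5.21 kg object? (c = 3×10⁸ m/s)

c² = (3×10⁸)² = 9.000×10¹⁶ m²/s²
E₀ = mc² = 5.21 × 9.000×10¹⁶ = 4.689×10¹⁷ J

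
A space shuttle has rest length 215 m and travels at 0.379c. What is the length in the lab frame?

Proper length L₀ = 215 m
γ = 1/√(1 - 0.379²) = 1.0806
L = L₀/γ = 215/1.0806 = 199.0 m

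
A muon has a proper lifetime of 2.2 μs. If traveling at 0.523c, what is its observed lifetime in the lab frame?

Proper lifetime τ₀ = 2.2 μs
γ = 1/√(1 - 0.523²) = 1.173
τ = γτ₀ = 1.173 × 2.2 μs = 2.581 μs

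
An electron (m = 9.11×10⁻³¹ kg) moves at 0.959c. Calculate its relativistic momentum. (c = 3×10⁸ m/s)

γ = 1/√(1 - 0.959²) = 3.5285
v = 0.959 × 3×10⁸ = 2.877×10⁸ m/s
p = γmv = 3.5285 × 9.11×10⁻³¹ × 2.877×10⁸ = 9.248×10⁻²² kg·m/s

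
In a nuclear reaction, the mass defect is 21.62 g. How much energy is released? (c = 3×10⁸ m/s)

Convert mass defect: Δm = 21.62 g = 0.02162 kg
E = Δm·c² = 0.02162 × (3×10⁸)²
= 0.02162 × 9×10¹⁶ = 1.946×10¹⁵ J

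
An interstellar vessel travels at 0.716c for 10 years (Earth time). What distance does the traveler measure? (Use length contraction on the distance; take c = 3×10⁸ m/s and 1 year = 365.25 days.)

Earth distance: d = v × t = 0.716c × 10 yr = 6.7786×10¹⁶ m
γ = 1.4325
d' = d/γ = 6.7786×10¹⁶/1.4325 = 4.732×10¹⁶ m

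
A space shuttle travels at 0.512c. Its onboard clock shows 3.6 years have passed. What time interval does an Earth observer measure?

Proper time Δt₀ = 3.6 years
γ = 1/√(1 - 0.512²) = 1.1642
Δt = γΔt₀ = 1.1642 × 3.6 = 4.191 years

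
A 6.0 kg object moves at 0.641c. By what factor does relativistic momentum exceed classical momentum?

p_rel = γmv, p_class = mv
Ratio = γ = 1/√(1 - 0.641²) = 1.303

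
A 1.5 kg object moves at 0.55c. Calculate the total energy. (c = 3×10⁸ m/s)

γ = 1/√(1 - 0.55²) = 1.197
mc² = 1.5 × (3×10⁸)² = 1.350×10¹⁷ J
E = γmc² = 1.197 × 1.350×10¹⁷ = 1.616×10¹⁷ J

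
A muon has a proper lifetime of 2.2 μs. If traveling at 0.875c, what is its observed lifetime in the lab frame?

Proper lifetime τ₀ = 2.2 μs
γ = 1/√(1 - 0.875²) = 2.0656
τ = γτ₀ = 2.0656 × 2.2 μs = 4.544 μs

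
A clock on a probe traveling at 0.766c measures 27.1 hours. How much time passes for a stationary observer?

Proper time Δt₀ = 27.1 hours
γ = 1/√(1 - 0.766²) = 1.5556
Δt = γΔt₀ = 1.5556 × 27.1 = 42.16 hours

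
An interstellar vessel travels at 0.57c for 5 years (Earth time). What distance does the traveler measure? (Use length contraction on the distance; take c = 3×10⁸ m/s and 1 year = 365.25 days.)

Earth distance: d = v × t = 0.57c × 5 yr = 2.698×10¹⁶ m
γ = 1.217
d' = d/γ = 2.698×10¹⁶/1.217 = 2.217×10¹⁶ m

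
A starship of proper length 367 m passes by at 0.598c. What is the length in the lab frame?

Proper length L₀ = 367 m
γ = 1/√(1 - 0.598²) = 1.248
L = L₀/γ = 367/1.248 = 294.1 m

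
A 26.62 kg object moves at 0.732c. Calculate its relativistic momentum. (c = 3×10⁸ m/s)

γ = 1/√(1 - 0.732²) = 1.4678
v = 0.732 × 3×10⁸ = 2.196×10⁸ m/s
p = γmv = 1.4678 × 26.62 × 2.196×10⁸ = 8.580×10⁹ kg·m/s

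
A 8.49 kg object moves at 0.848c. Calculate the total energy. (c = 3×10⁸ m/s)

γ = 1/√(1 - 0.848²) = 1.887
mc² = 8.49 × (3×10⁸)² = 7.641×10¹⁷ J
E = γmc² = 1.887 × 7.641×10¹⁷ = 1.442×10¹⁸ J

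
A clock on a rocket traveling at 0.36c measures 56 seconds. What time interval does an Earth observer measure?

Proper time Δt₀ = 56 seconds
γ = 1/√(1 - 0.36²) = 1.07187
Δt = γΔt₀ = 1.07187 × 56 = 60.02 seconds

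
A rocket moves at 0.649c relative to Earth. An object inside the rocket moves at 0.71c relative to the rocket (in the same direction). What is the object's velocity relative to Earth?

u = (u' + v)/(1 + u'v/c²)
Numerator: 0.71 + 0.649 = 1.359
Denominator: 1 + 0.46079 = 1.46079
u = 1.359/1.46079 = 0.9303c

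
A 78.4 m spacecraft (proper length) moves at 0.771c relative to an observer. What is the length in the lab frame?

Proper length L₀ = 78.4 m
γ = 1/√(1 - 0.771²) = 1.5703
L = L₀/γ = 78.4/1.5703 = 49.93 m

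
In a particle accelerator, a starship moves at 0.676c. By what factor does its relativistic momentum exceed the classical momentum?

p_rel = γmv, p_class = mv
Ratio = γ = 1/√(1 - 0.676²)
= 1/√(0.543024) = 1.357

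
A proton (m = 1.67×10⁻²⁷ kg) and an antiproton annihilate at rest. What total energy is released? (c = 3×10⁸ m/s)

Both particles have the same rest mass, so total mass = 2m
E = 2m·c² = 2 × 1.67×10⁻²⁷ × (3×10⁸)²
= 2 × 1.67×10⁻²⁷ × 9×10¹⁶
= 3.006×10⁻¹⁰ J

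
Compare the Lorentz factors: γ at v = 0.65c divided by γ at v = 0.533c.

γ₁ = 1/√(1 - 0.65²) = 1.316
γ₂ = 1/√(1 - 0.533²) = 1.182
γ₁/γ₂ = 1.316/1.182 = 1.113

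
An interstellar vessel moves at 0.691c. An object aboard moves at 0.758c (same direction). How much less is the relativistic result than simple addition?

Classical: u' + v = 0.758 + 0.691 = 1.449c
Relativistic: u = (0.758 + 0.691)/(1 + 0.523778) = 1.449/1.523778 = 0.9509c
Difference: 1.449 - 0.9509 = 0.4981c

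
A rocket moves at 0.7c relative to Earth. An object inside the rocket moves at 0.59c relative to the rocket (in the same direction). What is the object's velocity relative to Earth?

u = (u' + v)/(1 + u'v/c²)
Numerator: 0.59 + 0.7 = 1.29
Denominator: 1 + 0.413 = 1.413
u = 1.29/1.413 = 0.9130c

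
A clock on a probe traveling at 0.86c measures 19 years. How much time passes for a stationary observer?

Proper time Δt₀ = 19 years
γ = 1/√(1 - 0.86²) = 1.9597
Δt = γΔt₀ = 1.9597 × 19 = 37.23 years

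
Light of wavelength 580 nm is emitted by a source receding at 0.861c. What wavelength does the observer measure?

β = 0.861
Wavelength Doppler factor = √(1.861/0.139) = √(13.39) = 3.659
λ_obs = 580 × 3.659 = 2122 nm (redshift)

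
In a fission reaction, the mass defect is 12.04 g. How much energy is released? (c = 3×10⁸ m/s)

Convert mass defect: Δm = 12.04 g = 0.01204 kg
E = Δm·c² = 0.01204 × (3×10⁸)²
= 0.01204 × 9×10¹⁶ = 1.084×10¹⁵ J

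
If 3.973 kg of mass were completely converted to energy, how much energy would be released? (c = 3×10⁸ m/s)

Using E = mc²:
c² = (3×10⁸)² = 9×10¹⁶ m²/s²
E = 3.973 × 9×10¹⁶ = 3.576×10¹⁷ J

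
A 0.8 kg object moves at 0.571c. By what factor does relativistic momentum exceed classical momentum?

p_rel = γmv, p_class = mv
Ratio = γ = 1/√(1 - 0.571²) = 1.218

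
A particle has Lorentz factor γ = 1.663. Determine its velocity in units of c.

From γ = 1/√(1 - v²/c²):
1/γ² = 1/1.663² = 0.3616
v²/c² = 1 - 0.3616 = 0.6384
v/c = √(0.6384) = 0.7990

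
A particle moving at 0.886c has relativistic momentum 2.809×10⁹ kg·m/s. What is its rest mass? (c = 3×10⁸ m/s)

γ = 1/√(1 - 0.886²) = 2.1566
v = 0.886 × 3×10⁸ = 2.658×10⁸ m/s
m = p/(γv) = 2.809×10⁹/(2.1566 × 2.658×10⁸) = 4.900 kg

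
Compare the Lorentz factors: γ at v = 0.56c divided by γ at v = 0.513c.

γ₁ = 1/√(1 - 0.56²) = 1.207
γ₂ = 1/√(1 - 0.513²) = 1.165
γ₁/γ₂ = 1.207/1.165 = 1.036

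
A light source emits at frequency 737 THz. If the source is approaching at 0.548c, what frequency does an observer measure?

β = v/c = 0.548
(1+β)/(1-β) = 1.548/0.452 = 3.425
Doppler factor = √(3.425) = 1.851
f_obs = 737 × 1.851 = 1364 THz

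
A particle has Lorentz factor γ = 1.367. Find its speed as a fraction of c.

From γ = 1/√(1 - v²/c²):
1/γ² = 1/1.367² = 0.5351
v²/c² = 1 - 0.5351 = 0.4649
v/c = √(0.4649) = 0.6818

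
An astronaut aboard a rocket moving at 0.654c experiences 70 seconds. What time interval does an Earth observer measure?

Proper time Δt₀ = 70 seconds
γ = 1/√(1 - 0.654²) = 1.3219
Δt = γΔt₀ = 1.3219 × 70 = 92.53 seconds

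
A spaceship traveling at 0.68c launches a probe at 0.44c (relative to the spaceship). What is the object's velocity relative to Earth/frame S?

u = (u' + v)/(1 + u'v/c²)
Numerator: 0.44 + 0.68 = 1.12
Denominator: 1 + 0.2992 = 1.2992
u = 1.12/1.2992 = 0.8621c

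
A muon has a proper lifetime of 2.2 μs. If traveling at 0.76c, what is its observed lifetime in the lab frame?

Proper lifetime τ₀ = 2.2 μs
γ = 1/√(1 - 0.76²) = 1.5386
τ = γτ₀ = 1.5386 × 2.2 μs = 3.385 μs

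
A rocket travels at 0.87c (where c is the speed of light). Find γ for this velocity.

v/c = 0.87, so (v/c)² = 0.7569
1 - (v/c)² = 0.2431
γ = 1/√(0.2431) = 2.028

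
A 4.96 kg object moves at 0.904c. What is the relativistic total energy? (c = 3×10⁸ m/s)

γ = 1/√(1 - 0.904²) = 2.339
mc² = 4.96 × (3×10⁸)² = 4.464×10¹⁷ J
E = γmc² = 2.339 × 4.464×10¹⁷ = 1.044×10¹⁸ J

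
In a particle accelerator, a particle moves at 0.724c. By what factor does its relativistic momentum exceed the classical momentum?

p_rel = γmv, p_class = mv
Ratio = γ = 1/√(1 - 0.724²)
= 1/√(0.475824) = 1.450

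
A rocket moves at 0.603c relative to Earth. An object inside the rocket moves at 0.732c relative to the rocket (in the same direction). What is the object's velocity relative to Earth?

u = (u' + v)/(1 + u'v/c²)
Numerator: 0.732 + 0.603 = 1.335
Denominator: 1 + 0.441396 = 1.441396
u = 1.335/1.441396 = 0.9262c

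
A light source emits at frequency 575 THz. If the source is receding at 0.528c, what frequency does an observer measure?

β = v/c = 0.528
(1-β)/(1+β) = 0.472/1.528 = 0.3089
Doppler factor = √(0.3089) = 0.5558
f_obs = 575 × 0.5558 = 319.6 THz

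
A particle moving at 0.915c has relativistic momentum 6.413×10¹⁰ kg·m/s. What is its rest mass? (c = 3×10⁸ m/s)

γ = 1/√(1 - 0.915²) = 2.4786
v = 0.915 × 3×10⁸ = 2.745×10⁸ m/s
m = p/(γv) = 6.413×10¹⁰/(2.4786 × 2.745×10⁸) = 94.26 kg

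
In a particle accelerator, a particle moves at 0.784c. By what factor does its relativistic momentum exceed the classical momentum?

p_rel = γmv, p_class = mv
Ratio = γ = 1/√(1 - 0.784²)
= 1/√(0.385344) = 1.611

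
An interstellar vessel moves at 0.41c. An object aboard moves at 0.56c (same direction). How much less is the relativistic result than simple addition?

Classical: u' + v = 0.56 + 0.41 = 0.97c
Relativistic: u = (0.56 + 0.41)/(1 + 0.2296) = 0.97/1.2296 = 0.7889c
Difference: 0.97 - 0.7889 = 0.1811c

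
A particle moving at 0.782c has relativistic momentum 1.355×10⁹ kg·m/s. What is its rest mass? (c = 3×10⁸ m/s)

γ = 1/√(1 - 0.782²) = 1.6044
v = 0.782 × 3×10⁸ = 2.346×10⁸ m/s
m = p/(γv) = 1.355×10⁹/(1.6044 × 2.346×10⁸) = 3.600 kg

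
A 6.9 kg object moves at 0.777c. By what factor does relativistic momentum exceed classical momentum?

p_rel = γmv, p_class = mv
Ratio = γ = 1/√(1 - 0.777²) = 1.589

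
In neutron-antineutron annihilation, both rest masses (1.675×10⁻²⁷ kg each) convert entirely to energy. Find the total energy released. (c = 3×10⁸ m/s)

Both particles have the same rest mass, so total mass = 2m
E = 2m·c² = 2 × 1.675×10⁻²⁷ × (3×10⁸)²
= 2 × 1.675×10⁻²⁷ × 9×10¹⁶
= 3.015×10⁻¹⁰ J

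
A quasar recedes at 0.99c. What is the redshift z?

β = 0.99
(1+β)/(1-β) = 1.99/0.01 = 199.0
√(199.0) = 14.11
z = 14.11 - 1 = 13.11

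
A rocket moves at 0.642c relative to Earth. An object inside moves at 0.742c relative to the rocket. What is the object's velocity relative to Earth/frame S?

u = (u' + v)/(1 + u'v/c²)
Numerator: 0.742 + 0.642 = 1.384
Denominator: 1 + 0.476364 = 1.476364
u = 1.384/1.476364 = 0.9374c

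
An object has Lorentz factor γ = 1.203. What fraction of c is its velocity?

From γ = 1/√(1 - v²/c²):
1/γ² = 1/1.203² = 0.6910
v²/c² = 1 - 0.6910 = 0.3090
v/c = √(0.3090) = 0.5559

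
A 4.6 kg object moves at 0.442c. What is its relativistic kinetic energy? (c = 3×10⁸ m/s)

γ = 1/√(1 - 0.442²) = 1.1148
γ - 1 = 0.1148
KE = (γ-1)mc² = 0.1148 × 4.6 × (3×10⁸)² = 4.753×10¹⁶ J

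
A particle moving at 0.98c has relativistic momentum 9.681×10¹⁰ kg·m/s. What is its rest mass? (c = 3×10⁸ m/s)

γ = 1/√(1 - 0.98²) = 5.025
v = 0.98 × 3×10⁸ = 2.940×10⁸ m/s
m = p/(γv) = 9.681×10¹⁰/(5.025 × 2.940×10⁸) = 65.53 kg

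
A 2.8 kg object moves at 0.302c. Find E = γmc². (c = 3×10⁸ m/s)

γ = 1/√(1 - 0.302²) = 1.049
mc² = 2.8 × (3×10⁸)² = 2.520×10¹⁷ J
E = γmc² = 1.049 × 2.520×10¹⁷ = 2.643×10¹⁷ J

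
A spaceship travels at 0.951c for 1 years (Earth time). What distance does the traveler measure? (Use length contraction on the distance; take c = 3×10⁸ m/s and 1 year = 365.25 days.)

Earth distance: d = v × t = 0.951c × 1 yr = 9.003×10¹⁵ m
γ = 3.234
d' = d/γ = 9.003×10¹⁵/3.234 = 2.784×10¹⁵ m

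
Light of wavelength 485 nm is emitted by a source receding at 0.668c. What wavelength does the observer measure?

β = 0.668
Wavelength Doppler factor = √(1.668/0.332) = √(5.024) = 2.241
λ_obs = 485 × 2.241 = 1087 nm (redshift)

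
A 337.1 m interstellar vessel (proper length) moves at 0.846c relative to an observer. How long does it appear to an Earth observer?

Proper length L₀ = 337.1 m
γ = 1/√(1 - 0.846²) = 1.876
L = L₀/γ = 337.1/1.876 = 179.7 m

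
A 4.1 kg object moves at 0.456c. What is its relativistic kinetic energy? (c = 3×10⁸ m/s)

γ = 1/√(1 - 0.456²) = 1.12362
γ - 1 = 0.12362
KE = (γ-1)mc² = 0.12362 × 4.1 × (3×10⁸)² = 4.562×10¹⁶ J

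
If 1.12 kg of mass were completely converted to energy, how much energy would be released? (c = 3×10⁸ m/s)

Using E = mc²:
c² = (3×10⁸)² = 9×10¹⁶ m²/s²
E = 1.12 × 9×10¹⁶ = 1.008×10¹⁷ J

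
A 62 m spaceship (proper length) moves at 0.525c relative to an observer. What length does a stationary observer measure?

Proper length L₀ = 62 m
γ = 1/√(1 - 0.525²) = 1.175
L = L₀/γ = 62/1.175 = 52.77 m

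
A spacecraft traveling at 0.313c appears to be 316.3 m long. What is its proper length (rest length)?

Contracted length L = 316.3 m
γ = 1/√(1 - 0.313²) = 1.0529
L₀ = γL = 1.0529 × 316.3 = 333.0 m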